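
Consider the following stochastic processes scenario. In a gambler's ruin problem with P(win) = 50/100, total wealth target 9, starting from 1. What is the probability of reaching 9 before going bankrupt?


p = 1/2: P(win) = i/N = 1/9
= 0.1111

0.1111


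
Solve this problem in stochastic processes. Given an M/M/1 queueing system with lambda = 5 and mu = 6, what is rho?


rho = lambda/mu
= 5/6
= 0.8333

0.8333


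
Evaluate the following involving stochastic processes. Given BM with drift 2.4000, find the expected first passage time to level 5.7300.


Expected first passage time = a/mu
= 5.7300/2.4000
= 2.3875

2.3875


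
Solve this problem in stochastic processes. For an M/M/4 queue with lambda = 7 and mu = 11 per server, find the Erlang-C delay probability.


a = lambda/mu = 0.6364
rho = a/c = 0.1591
Erlang-C formula applied:
C(c,a) = 0.0043

0.0043


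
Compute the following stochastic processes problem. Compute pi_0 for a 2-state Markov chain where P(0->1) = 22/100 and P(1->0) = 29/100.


Stationary distribution: pi_0 = p10/(p01+p10), pi_1 = p01/(p01+p10)
p01 = 0.2200, p10 = 0.2900
pi_0 = 0.5686

0.5686


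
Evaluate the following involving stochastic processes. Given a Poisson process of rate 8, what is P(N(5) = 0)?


P(N(t)=k) = (lambda*t)^k * exp(-lambda*t) / k!
lambda*t = 40
= 40^0 * exp(-40) / 0!
= 1 * 4.2484e-18 / 1
= 4.2484e-18

4.2484e-18


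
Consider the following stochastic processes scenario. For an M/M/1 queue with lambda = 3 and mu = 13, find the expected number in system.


rho = 3/13 = 0.2308
L = rho/(1-rho)
= 0.2308/0.7692
= 0.3000

0.3000


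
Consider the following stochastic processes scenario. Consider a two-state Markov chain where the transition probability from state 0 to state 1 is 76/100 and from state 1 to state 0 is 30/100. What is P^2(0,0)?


Computing P^2 by matrix multiplication.
P = [[0.2400, 0.7600], [0.3000, 0.7000]]
After raising P to the power 2:
P^2(0,0) = 0.2856

0.2856


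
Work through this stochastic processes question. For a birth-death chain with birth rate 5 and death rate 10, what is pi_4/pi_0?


For birth-death process, pi_n/pi_0 = (lambda/mu)^n
= (5/10)^4
= 0.0625

0.0625


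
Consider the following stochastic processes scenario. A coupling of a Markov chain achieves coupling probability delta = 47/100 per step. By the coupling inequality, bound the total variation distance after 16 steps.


TV distance bound <= (1-delta)^n
= (1 - 0.4700)^16
= 0.5300^16
= 3.8763e-05

3.8763e-05


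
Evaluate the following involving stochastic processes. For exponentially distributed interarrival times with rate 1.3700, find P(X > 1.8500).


P(X > t) = exp(-lambda * t)
= exp(-1.3700 * 1.8500)
= exp(-2.5345) = 0.0793

0.0793


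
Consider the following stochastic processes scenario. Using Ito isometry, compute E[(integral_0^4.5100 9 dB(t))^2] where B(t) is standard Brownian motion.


By Ito isometry: E[(int f dB)^2] = int f^2 dt
= 9^2 * 4.5100
= 81 * 4.5100 = 365.3100

365.3100


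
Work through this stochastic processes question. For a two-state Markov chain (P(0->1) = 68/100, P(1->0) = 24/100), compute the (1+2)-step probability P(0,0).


P^3 = P^1 * P^2
Computing via matrix multiplication of the transition matrix.
Entry (0,0) of P^3 = 0.2612

0.2612


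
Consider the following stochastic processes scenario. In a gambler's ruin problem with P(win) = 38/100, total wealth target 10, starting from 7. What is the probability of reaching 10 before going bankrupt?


Gambler's ruin formula:
r = q/p = 0.6200/0.3800 = 1.6316
P(win) = (1 - r^i)/(1 - r^N)
= (1 - 1.6316^7)/(1 - 1.6316^10)
= 0.2244

0.2244


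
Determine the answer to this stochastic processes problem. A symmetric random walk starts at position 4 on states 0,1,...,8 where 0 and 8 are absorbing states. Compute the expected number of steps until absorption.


For symmetric RW on 0,...,N with absorbing barriers, E(i) = i*(N-i)
E(4) = 4 * 4 = 16

16


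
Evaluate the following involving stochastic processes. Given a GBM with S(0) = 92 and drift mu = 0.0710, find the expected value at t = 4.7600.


E[S(t)] = S(0) * exp(mu * t)
= 92 * exp(0.0710 * 4.7600)
= 92 * 1.4021
= 128.9918

128.9918


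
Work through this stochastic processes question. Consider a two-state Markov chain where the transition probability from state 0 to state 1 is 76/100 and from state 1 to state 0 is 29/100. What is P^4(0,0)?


Computing P^4 by matrix multiplication.
P = [[0.2400, 0.7600], [0.2900, 0.7100]]
After raising P to the power 4:
P^4(0,0) = 0.2762

0.2762


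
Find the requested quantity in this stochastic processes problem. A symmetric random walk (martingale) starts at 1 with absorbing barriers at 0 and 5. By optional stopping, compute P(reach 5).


By optional stopping theorem: E(M at tau) = M(0) = 1
P(hit 5)*5 + P(hit 0)*0 = 1
P(hit 5) = (1 - 0)/(5 - 0) = 1/5 = 0.2000

0.2000


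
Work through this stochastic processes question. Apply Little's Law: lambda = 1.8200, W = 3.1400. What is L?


Little's Law: L = lambda * W
= 1.8200 * 3.1400
= 5.7148

5.7148


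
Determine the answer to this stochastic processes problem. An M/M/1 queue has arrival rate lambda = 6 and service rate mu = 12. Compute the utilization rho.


rho = lambda/mu
= 6/12
= 0.5000

0.5000


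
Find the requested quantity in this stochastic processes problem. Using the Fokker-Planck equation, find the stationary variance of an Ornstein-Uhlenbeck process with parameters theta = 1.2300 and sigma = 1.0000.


Stationary variance = sigma^2 / (2*theta)
= 1.0000^2 / (2*1.2300)
= 1.0000 / 2.4600
= 0.4065

0.4065


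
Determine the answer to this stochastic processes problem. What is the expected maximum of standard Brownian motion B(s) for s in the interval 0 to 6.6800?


E(max B(s)) = sqrt(2t/pi)
= sqrt(2*6.6800/pi)
= sqrt(4.2526)
= 2.0622

2.0622


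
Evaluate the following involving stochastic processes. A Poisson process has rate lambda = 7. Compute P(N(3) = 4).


P(N(t)=k) = (lambda*t)^k * exp(-lambda*t) / k!
lambda*t = 21
= 21^4 * exp(-21) / 4!
= 194481 * 7.5826e-10 / 24
= 6.1444e-06

6.1444e-06


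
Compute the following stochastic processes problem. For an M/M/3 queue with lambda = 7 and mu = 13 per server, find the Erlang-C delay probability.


a = lambda/mu = 0.5385
rho = a/c = 0.1795
Erlang-C formula applied:
C(c,a) = 0.0185

0.0185


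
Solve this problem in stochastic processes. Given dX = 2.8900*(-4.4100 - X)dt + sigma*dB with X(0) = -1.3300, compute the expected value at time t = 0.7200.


E[X(t)] = mu + (X(0) - mu)*exp(-theta*t)
= -4.4100 + (-1.3300 - -4.4100)*exp(-2.8900*0.7200)
= -4.4100 + 3.0800 * 0.1248
= -4.0255

-4.0255


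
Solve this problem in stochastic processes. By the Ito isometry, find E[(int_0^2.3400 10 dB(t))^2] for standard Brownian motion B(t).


By Ito isometry: E[(int f dB)^2] = int f^2 dt
= 10^2 * 2.3400
= 100 * 2.3400 = 234.0000

234.0000


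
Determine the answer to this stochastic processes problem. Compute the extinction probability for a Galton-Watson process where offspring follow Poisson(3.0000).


Since mu = 3.0000 > 1, extinction prob q < 1.
Solve s = exp(mu*(s-1)) iteratively.
q = 0.0595

0.0595


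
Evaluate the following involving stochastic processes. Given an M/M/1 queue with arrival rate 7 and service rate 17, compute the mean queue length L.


rho = 7/17 = 0.4118
L = rho/(1-rho)
= 0.4118/0.5882
= 0.7000

0.7000


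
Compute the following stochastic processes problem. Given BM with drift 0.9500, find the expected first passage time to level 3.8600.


Expected first passage time = a/mu
= 3.8600/0.9500
= 4.0632

4.0632


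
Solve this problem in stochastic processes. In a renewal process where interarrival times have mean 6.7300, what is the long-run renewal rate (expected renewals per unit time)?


Long-run renewal rate = 1/E(X)
= 1/6.7300
= 0.1486

0.1486


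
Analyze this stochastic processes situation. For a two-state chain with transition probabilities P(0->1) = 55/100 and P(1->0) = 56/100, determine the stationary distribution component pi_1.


Stationary distribution: pi_0 = p10/(p01+p10), pi_1 = p01/(p01+p10)
p01 = 0.5500, p10 = 0.5600
pi_1 = 0.4955

0.4955


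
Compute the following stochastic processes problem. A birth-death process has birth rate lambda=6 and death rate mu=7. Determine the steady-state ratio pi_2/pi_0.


For birth-death process, pi_n/pi_0 = (lambda/mu)^n
= (6/7)^2
= 0.7347

0.7347


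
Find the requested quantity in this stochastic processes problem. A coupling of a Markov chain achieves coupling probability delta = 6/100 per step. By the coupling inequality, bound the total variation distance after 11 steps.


TV distance bound <= (1-delta)^n
= (1 - 0.0600)^11
= 0.9400^11
= 0.5063

0.5063


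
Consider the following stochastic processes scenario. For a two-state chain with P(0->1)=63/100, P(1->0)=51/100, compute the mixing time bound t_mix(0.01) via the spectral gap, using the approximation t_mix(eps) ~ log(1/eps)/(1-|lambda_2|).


lambda_2 = |1 - p01 - p10| = |1 - 0.6300 - 0.5100| = 0.1400
t_mix ~ log(1/eps)/(1 - |lambda_2|)
= log(100)/(1 - 0.1400) = 4.6052/0.8600
= 5.3548

5.3548


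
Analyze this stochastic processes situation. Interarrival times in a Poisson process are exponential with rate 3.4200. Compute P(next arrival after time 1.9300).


P(X > t) = exp(-lambda * t)
= exp(-3.4200 * 1.9300)
= exp(-6.6006) = 0.0014

0.0014


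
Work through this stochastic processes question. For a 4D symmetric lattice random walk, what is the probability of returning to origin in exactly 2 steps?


P(return in 2 steps) = P(reverse first step) = 1/(2d)
= 1/8
= 0.1250

0.1250


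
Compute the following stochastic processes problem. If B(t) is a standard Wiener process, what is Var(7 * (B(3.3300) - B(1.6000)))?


Var(alpha*(B(t)-B(s))) = alpha^2 * (t-s)
= 7^2 * (3.3300 - 1.6000)
= 49 * 1.7300
= 84.7700

84.7700


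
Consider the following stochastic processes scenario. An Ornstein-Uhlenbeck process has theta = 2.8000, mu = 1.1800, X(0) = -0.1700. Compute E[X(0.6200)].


E[X(t)] = mu + (X(0) - mu)*exp(-theta*t)
= 1.1800 + (-0.1700 - 1.1800)*exp(-2.8000*0.6200)
= 1.1800 + -1.3500 * 0.1762
= 0.9421

0.9421


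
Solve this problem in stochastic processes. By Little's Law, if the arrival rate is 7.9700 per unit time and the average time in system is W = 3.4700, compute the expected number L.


Little's Law: L = lambda * W
= 7.9700 * 3.4700
= 27.6559

27.6559


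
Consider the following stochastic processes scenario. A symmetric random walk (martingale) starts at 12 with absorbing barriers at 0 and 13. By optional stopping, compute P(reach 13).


By optional stopping theorem: E(M at tau) = M(0) = 12
P(hit 13)*13 + P(hit 0)*0 = 12
P(hit 13) = (12 - 0)/(13 - 0) = 12/13 = 0.9231

0.9231


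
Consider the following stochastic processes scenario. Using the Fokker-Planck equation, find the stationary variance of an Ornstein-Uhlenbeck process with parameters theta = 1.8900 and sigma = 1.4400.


Stationary variance = sigma^2 / (2*theta)
= 1.4400^2 / (2*1.8900)
= 2.0736 / 3.7800
= 0.5486

0.5486


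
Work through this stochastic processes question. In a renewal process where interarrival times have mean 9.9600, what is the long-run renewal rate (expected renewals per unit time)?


Long-run renewal rate = 1/E(X)
= 1/9.9600
= 0.1004

0.1004


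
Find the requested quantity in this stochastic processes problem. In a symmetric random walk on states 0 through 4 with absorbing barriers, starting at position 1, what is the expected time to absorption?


For symmetric RW on 0,...,N with absorbing barriers, E(i) = i*(N-i)
E(1) = 1 * 3 = 3

3


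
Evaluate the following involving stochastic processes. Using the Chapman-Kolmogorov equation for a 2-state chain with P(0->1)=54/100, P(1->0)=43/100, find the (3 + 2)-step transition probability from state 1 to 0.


P^5 = P^3 * P^2
Computing via matrix multiplication of the transition matrix.
Entry (1,0) of P^5 = 0.4433

0.4433


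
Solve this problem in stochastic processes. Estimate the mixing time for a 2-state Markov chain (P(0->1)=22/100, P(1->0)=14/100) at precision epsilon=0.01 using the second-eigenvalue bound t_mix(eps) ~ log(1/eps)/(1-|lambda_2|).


lambda_2 = |1 - p01 - p10| = |1 - 0.2200 - 0.1400| = 0.6400
t_mix ~ log(1/eps)/(1 - |lambda_2|)
= log(100)/(1 - 0.6400) = 4.6052/0.3600
= 12.7921

12.7921


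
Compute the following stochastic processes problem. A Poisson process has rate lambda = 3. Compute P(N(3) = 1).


P(N(t)=k) = (lambda*t)^k * exp(-lambda*t) / k!
lambda*t = 9
= 9^1 * exp(-9) / 1!
= 9 * 1.2341e-04 / 1
= 0.0011

0.0011


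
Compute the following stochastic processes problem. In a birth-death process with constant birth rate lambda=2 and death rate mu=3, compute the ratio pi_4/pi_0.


For birth-death process, pi_n/pi_0 = (lambda/mu)^n
= (2/3)^4
= 0.1975

0.1975


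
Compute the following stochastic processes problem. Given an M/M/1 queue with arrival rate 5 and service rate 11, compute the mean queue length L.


rho = 5/11 = 0.4545
L = rho/(1-rho)
= 0.4545/0.5455
= 0.8333

0.8333


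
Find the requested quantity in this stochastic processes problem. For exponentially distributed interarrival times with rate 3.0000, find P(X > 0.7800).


P(X > t) = exp(-lambda * t)
= exp(-3.0000 * 0.7800)
= exp(-2.3400) = 0.0963

0.0963


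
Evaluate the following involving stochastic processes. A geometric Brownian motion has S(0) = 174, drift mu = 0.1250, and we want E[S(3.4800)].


E[S(t)] = S(0) * exp(mu * t)
= 174 * exp(0.1250 * 3.4800)
= 174 * 1.5450
= 268.8236

268.8236


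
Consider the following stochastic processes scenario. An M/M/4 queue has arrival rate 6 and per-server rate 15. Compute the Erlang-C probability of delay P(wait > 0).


a = lambda/mu = 0.4000
rho = a/c = 0.1000
Erlang-C formula applied:
C(c,a) = 7.9444e-04

7.9444e-04


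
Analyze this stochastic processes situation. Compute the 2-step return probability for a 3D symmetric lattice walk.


P(return in 2 steps) = P(reverse first step) = 1/(2d)
= 1/6
= 0.1667

0.1667


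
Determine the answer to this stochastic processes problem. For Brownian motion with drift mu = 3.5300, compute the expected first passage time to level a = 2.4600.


Expected first passage time = a/mu
= 2.4600/3.5300
= 0.6969

0.6969


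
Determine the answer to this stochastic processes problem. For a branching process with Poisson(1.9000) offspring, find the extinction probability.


Since mu = 1.9000 > 1, extinction prob q < 1.
Solve s = exp(mu*(s-1)) iteratively.
q = 0.2328

0.2328


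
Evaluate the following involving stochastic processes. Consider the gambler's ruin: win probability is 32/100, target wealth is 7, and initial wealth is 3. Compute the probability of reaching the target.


Gambler's ruin formula:
r = q/p = 0.6800/0.3200 = 2.1250
P(win) = (1 - r^i)/(1 - r^N)
= (1 - 2.1250^3)/(1 - 2.1250^7)
= 0.0442

0.0442


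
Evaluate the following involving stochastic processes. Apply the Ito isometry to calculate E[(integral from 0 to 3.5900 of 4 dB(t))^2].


By Ito isometry: E[(int f dB)^2] = int f^2 dt
= 4^2 * 3.5900
= 16 * 3.5900 = 57.4400

57.4400


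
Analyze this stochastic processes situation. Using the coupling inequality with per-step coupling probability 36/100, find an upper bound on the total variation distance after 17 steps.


TV distance bound <= (1-delta)^n
= (1 - 0.3600)^17
= 0.6400^17
= 5.0706e-04

5.0706e-04


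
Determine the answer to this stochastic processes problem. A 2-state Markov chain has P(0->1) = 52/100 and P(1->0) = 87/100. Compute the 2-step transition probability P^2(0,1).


Computing P^2 by matrix multiplication.
P = [[0.4800, 0.5200], [0.8700, 0.1300]]
After raising P to the power 2:
P^2(0,1) = 0.3172

0.3172


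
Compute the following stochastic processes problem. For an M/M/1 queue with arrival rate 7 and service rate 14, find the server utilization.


rho = lambda/mu
= 7/14
= 0.5000

0.5000


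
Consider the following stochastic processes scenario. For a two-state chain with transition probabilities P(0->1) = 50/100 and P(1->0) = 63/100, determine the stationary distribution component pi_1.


Stationary distribution: pi_0 = p10/(p01+p10), pi_1 = p01/(p01+p10)
p01 = 0.5000, p10 = 0.6300
pi_1 = 0.4425

0.4425


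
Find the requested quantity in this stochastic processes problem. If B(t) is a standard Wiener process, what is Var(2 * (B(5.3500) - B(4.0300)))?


Var(alpha*(B(t)-B(s))) = alpha^2 * (t-s)
= 2^2 * (5.3500 - 4.0300)
= 4 * 1.3200
= 5.2800

5.2800


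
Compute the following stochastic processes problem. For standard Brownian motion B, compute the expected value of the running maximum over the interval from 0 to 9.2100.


E(max B(s)) = sqrt(2t/pi)
= sqrt(2*9.2100/pi)
= sqrt(5.8633)
= 2.4214

2.4214


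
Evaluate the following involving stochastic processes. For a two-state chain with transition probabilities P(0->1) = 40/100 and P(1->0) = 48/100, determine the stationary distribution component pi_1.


Stationary distribution: pi_0 = p10/(p01+p10), pi_1 = p01/(p01+p10)
p01 = 0.4000, p10 = 0.4800
pi_1 = 0.4545

0.4545


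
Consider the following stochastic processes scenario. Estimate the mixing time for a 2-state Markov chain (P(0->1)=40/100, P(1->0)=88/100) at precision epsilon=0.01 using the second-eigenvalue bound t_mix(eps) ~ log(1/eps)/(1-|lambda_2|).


lambda_2 = |1 - p01 - p10| = |1 - 0.4000 - 0.8800| = 0.2800
t_mix ~ log(1/eps)/(1 - |lambda_2|)
= log(100)/(1 - 0.2800) = 4.6052/0.7200
= 6.3961

6.3961


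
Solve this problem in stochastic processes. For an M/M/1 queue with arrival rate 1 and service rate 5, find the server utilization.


rho = lambda/mu
= 1/5
= 0.2000

0.2000


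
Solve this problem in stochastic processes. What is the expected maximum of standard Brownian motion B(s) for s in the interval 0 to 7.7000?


E(max B(s)) = sqrt(2t/pi)
= sqrt(2*7.7000/pi)
= sqrt(4.9020)
= 2.2140

2.2140


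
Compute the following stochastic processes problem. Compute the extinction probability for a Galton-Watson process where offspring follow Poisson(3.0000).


Since mu = 3.0000 > 1, extinction prob q < 1.
Solve s = exp(mu*(s-1)) iteratively.
q = 0.0595

0.0595


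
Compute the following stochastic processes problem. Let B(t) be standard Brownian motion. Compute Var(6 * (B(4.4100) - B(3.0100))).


Var(alpha*(B(t)-B(s))) = alpha^2 * (t-s)
= 6^2 * (4.4100 - 3.0100)
= 36 * 1.4000
= 50.4000

50.4000


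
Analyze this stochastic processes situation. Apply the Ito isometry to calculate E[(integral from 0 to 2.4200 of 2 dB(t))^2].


By Ito isometry: E[(int f dB)^2] = int f^2 dt
= 2^2 * 2.4200
= 4 * 2.4200 = 9.6800

9.6800


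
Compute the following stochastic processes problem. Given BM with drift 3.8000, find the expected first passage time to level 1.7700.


Expected first passage time = a/mu
= 1.7700/3.8000
= 0.4658

0.4658


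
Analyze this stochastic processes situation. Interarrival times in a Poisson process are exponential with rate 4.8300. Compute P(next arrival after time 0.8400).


P(X > t) = exp(-lambda * t)
= exp(-4.8300 * 0.8400)
= exp(-4.0572) = 0.0173

0.0173


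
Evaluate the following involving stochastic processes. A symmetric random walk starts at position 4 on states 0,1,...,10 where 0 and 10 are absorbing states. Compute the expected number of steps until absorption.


For symmetric RW on 0,...,N with absorbing barriers, E(i) = i*(N-i)
E(4) = 4 * 6 = 24

24


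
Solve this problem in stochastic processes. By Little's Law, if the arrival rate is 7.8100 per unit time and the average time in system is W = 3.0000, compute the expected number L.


Little's Law: L = lambda * W
= 7.8100 * 3.0000
= 23.4300

23.4300


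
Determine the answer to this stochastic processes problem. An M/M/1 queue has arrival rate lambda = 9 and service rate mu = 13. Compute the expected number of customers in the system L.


rho = 9/13 = 0.6923
L = rho/(1-rho)
= 0.6923/0.3077
= 2.2500

2.2500


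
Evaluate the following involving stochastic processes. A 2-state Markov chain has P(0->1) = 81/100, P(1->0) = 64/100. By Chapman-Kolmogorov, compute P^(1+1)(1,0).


P^2 = P^1 * P^1
Computing via matrix multiplication of the transition matrix.
Entry (1,0) of P^2 = 0.3520

0.3520


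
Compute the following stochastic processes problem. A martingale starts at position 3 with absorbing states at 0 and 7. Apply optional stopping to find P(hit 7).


By optional stopping theorem: E(M at tau) = M(0) = 3
P(hit 7)*7 + P(hit 0)*0 = 3
P(hit 7) = (3 - 0)/(7 - 0) = 3/7 = 0.4286

0.4286


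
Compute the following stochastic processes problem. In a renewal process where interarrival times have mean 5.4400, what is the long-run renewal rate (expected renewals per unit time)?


Long-run renewal rate = 1/E(X)
= 1/5.4400
= 0.1838

0.1838


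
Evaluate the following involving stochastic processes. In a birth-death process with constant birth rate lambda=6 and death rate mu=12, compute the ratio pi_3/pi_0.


For birth-death process, pi_n/pi_0 = (lambda/mu)^n
= (6/12)^3
= 0.1250

0.1250


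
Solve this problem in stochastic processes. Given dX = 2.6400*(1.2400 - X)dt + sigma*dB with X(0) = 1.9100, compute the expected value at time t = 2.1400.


E[X(t)] = mu + (X(0) - mu)*exp(-theta*t)
= 1.2400 + (1.9100 - 1.2400)*exp(-2.6400*2.1400)
= 1.2400 + 0.6700 * 0.0035
= 1.2424

1.2424


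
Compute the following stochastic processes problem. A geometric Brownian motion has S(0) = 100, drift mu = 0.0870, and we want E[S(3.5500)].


E[S(t)] = S(0) * exp(mu * t)
= 100 * exp(0.0870 * 3.5500)
= 100 * 1.3619
= 136.1858

136.1858


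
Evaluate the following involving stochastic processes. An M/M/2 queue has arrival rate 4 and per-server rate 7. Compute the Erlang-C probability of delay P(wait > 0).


a = lambda/mu = 0.5714
rho = a/c = 0.2857
Erlang-C formula applied:
C(c,a) = 0.1270

0.1270


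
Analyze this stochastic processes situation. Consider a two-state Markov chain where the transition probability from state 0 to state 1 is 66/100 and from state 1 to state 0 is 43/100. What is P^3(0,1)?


Computing P^3 by matrix multiplication.
P = [[0.3400, 0.6600], [0.4300, 0.5700]]
After raising P to the power 3:
P^3(0,1) = 0.6059

0.6059


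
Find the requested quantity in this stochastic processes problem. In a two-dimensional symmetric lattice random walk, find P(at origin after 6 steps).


P = C(6,3)^2 / 4^6
= 20^2 / 4096
= 400 / 4096
= 0.0977

0.0977


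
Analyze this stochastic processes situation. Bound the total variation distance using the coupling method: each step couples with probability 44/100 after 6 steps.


TV distance bound <= (1-delta)^n
= (1 - 0.4400)^6
= 0.5600^6
= 0.0308

0.0308


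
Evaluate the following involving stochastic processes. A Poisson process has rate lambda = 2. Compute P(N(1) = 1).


P(N(t)=k) = (lambda*t)^k * exp(-lambda*t) / k!
lambda*t = 2
= 2^1 * exp(-2) / 1!
= 2 * 0.1353 / 1
= 0.2707

0.2707


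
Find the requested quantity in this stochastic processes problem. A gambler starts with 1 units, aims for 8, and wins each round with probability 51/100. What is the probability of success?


Gambler's ruin formula:
r = q/p = 0.4900/0.5100 = 0.9608
P(win) = (1 - r^i)/(1 - r^N)
= (1 - 0.9608^1)/(1 - 0.9608^8)
= 0.1432

0.1432


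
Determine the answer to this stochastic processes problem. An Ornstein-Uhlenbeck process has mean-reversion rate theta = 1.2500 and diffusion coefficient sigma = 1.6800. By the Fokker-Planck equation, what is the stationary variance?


Stationary variance = sigma^2 / (2*theta)
= 1.6800^2 / (2*1.2500)
= 2.8224 / 2.5000
= 1.1290

1.1290


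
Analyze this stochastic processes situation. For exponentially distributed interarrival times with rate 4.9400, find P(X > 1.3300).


P(X > t) = exp(-lambda * t)
= exp(-4.9400 * 1.3300)
= exp(-6.5702) = 0.0014

0.0014


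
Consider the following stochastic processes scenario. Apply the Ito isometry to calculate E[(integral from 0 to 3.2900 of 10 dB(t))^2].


By Ito isometry: E[(int f dB)^2] = int f^2 dt
= 10^2 * 3.2900
= 100 * 3.2900 = 329.0000

329.0000


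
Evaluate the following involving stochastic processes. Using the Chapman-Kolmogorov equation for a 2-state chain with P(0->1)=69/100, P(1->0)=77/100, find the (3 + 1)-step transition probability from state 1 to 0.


P^4 = P^3 * P^1
Computing via matrix multiplication of the transition matrix.
Entry (1,0) of P^4 = 0.5038

0.5038


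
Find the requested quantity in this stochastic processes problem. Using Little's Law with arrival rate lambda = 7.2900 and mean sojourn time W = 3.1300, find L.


Little's Law: L = lambda * W
= 7.2900 * 3.1300
= 22.8177

22.8177


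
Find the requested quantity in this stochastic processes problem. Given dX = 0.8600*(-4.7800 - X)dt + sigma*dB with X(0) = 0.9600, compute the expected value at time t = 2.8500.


E[X(t)] = mu + (X(0) - mu)*exp(-theta*t)
= -4.7800 + (0.9600 - -4.7800)*exp(-0.8600*2.8500)
= -4.7800 + 5.7400 * 0.0862
= -4.2852

-4.2852


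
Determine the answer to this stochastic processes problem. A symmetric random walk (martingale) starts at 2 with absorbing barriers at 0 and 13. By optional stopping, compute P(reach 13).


By optional stopping theorem: E(M at tau) = M(0) = 2
P(hit 13)*13 + P(hit 0)*0 = 2
P(hit 13) = (2 - 0)/(13 - 0) = 2/13 = 0.1538

0.1538


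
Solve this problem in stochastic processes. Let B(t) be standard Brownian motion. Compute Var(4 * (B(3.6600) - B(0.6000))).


Var(alpha*(B(t)-B(s))) = alpha^2 * (t-s)
= 4^2 * (3.6600 - 0.6000)
= 16 * 3.0600
= 48.9600

48.9600


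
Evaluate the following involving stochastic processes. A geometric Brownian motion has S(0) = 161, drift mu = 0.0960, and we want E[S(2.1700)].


E[S(t)] = S(0) * exp(mu * t)
= 161 * exp(0.0960 * 2.1700)
= 161 * 1.2316
= 198.2888

198.2888


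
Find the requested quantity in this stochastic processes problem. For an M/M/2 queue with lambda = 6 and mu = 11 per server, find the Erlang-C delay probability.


a = lambda/mu = 0.5455
rho = a/c = 0.2727
Erlang-C formula applied:
C(c,a) = 0.1169

0.1169


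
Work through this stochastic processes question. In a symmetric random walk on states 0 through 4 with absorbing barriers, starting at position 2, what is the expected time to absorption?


For symmetric RW on 0,...,N with absorbing barriers, E(i) = i*(N-i)
E(2) = 2 * 2 = 4

4


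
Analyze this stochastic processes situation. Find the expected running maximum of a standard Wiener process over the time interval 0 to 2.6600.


E(max B(s)) = sqrt(2t/pi)
= sqrt(2*2.6600/pi)
= sqrt(1.6934)
= 1.3013

1.3013


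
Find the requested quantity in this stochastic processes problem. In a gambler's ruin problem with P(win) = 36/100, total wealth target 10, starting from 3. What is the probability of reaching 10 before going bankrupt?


Gambler's ruin formula:
r = q/p = 0.6400/0.3600 = 1.7778
P(win) = (1 - r^i)/(1 - r^N)
= (1 - 1.7778^3)/(1 - 1.7778^10)
= 0.0147

0.0147


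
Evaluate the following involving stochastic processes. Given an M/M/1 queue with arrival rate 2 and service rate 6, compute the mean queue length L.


rho = 2/6 = 0.3333
L = rho/(1-rho)
= 0.3333/0.6667
= 0.5000

0.5000


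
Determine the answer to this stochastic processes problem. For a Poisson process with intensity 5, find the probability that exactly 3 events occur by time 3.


P(N(t)=k) = (lambda*t)^k * exp(-lambda*t) / k!
lambda*t = 15
= 15^3 * exp(-15) / 3!
= 3375 * 3.0590e-07 / 6
= 1.7207e-04

1.7207e-04


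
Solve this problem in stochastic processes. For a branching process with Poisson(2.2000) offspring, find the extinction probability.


Since mu = 2.2000 > 1, extinction prob q < 1.
Solve s = exp(mu*(s-1)) iteratively.
q = 0.1563

0.1563


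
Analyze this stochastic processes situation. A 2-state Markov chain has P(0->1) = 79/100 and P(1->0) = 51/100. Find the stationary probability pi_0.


Stationary distribution: pi_0 = p10/(p01+p10), pi_1 = p01/(p01+p10)
p01 = 0.7900, p10 = 0.5100
pi_0 = 0.3923

0.3923


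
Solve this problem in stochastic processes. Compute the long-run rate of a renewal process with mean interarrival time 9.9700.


Long-run renewal rate = 1/E(X)
= 1/9.9700
= 0.1003

0.1003


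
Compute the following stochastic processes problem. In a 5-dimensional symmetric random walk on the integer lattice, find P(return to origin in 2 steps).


P(return in 2 steps) = P(reverse first step) = 1/(2d)
= 1/10
= 0.1000

0.1000


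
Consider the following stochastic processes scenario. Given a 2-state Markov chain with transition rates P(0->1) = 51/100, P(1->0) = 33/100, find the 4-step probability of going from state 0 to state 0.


Computing P^4 by matrix multiplication.
P = [[0.4900, 0.5100], [0.3300, 0.6700]]
After raising P to the power 4:
P^4(0,0) = 0.3933

0.3933


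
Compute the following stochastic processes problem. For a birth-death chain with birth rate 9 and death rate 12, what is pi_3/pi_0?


For birth-death process, pi_n/pi_0 = (lambda/mu)^n
= (9/12)^3
= 0.4219

0.4219


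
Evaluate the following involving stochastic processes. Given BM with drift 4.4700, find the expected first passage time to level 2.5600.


Expected first passage time = a/mu
= 2.5600/4.4700
= 0.5727

0.5727


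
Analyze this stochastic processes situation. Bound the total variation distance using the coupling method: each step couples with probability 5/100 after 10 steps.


TV distance bound <= (1-delta)^n
= (1 - 0.0500)^10
= 0.9500^10
= 0.5987

0.5987


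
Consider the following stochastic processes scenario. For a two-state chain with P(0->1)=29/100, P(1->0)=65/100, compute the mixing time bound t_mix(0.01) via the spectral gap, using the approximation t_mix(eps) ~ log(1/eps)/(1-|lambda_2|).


lambda_2 = |1 - p01 - p10| = |1 - 0.2900 - 0.6500| = 0.0600
t_mix ~ log(1/eps)/(1 - |lambda_2|)
= log(100)/(1 - 0.0600) = 4.6052/0.9400
= 4.8991

4.8991


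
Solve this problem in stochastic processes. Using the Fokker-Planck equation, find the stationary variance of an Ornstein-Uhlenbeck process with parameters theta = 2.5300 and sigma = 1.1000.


Stationary variance = sigma^2 / (2*theta)
= 1.1000^2 / (2*2.5300)
= 1.2100 / 5.0600
= 0.2391

0.2391


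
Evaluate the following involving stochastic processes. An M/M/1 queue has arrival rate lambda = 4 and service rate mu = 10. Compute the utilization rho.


rho = lambda/mu
= 4/10
= 0.4000

0.4000


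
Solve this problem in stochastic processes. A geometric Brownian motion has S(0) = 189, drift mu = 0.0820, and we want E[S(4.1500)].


E[S(t)] = S(0) * exp(mu * t)
= 189 * exp(0.0820 * 4.1500)
= 189 * 1.4054
= 265.6148

265.6148


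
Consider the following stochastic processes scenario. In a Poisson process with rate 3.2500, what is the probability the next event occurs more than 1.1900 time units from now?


P(X > t) = exp(-lambda * t)
= exp(-3.2500 * 1.1900)
= exp(-3.8675) = 0.0209

0.0209


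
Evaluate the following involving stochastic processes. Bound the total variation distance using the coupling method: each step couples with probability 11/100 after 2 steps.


TV distance bound <= (1-delta)^n
= (1 - 0.1100)^2
= 0.8900^2
= 0.7921

0.7921


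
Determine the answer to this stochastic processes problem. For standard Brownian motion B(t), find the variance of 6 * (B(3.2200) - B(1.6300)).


Var(alpha*(B(t)-B(s))) = alpha^2 * (t-s)
= 6^2 * (3.2200 - 1.6300)
= 36 * 1.5900
= 57.2400

57.2400


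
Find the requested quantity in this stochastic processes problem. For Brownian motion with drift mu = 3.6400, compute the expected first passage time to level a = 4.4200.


Expected first passage time = a/mu
= 4.4200/3.6400
= 1.2143

1.2143


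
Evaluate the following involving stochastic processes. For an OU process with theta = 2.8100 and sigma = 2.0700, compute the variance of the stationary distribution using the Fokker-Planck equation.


Stationary variance = sigma^2 / (2*theta)
= 2.0700^2 / (2*2.8100)
= 4.2849 / 5.6200
= 0.7624

0.7624


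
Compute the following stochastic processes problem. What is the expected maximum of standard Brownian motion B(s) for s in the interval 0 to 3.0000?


E(max B(s)) = sqrt(2t/pi)
= sqrt(2*3.0000/pi)
= sqrt(1.9099)
= 1.3820

1.3820


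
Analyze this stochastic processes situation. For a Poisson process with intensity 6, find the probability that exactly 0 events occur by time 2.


P(N(t)=k) = (lambda*t)^k * exp(-lambda*t) / k!
lambda*t = 12
= 12^0 * exp(-12) / 0!
= 1 * 6.1442e-06 / 1
= 6.1442e-06

6.1442e-06


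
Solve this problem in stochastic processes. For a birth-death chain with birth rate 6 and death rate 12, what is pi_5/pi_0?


For birth-death process, pi_n/pi_0 = (lambda/mu)^n
= (6/12)^5
= 0.0312

0.0312


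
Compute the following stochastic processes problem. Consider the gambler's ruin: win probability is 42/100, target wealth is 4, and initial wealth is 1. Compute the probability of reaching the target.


Gambler's ruin formula:
r = q/p = 0.5800/0.4200 = 1.3810
P(win) = (1 - r^i)/(1 - r^N)
= (1 - 1.3810^1)/(1 - 1.3810^4)
= 0.1445

0.1445


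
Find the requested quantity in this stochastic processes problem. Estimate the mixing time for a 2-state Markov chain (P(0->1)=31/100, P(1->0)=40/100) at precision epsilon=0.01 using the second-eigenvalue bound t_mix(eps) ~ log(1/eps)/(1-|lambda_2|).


lambda_2 = |1 - p01 - p10| = |1 - 0.3100 - 0.4000| = 0.2900
t_mix ~ log(1/eps)/(1 - |lambda_2|)
= log(100)/(1 - 0.2900) = 4.6052/0.7100
= 6.4862

6.4862


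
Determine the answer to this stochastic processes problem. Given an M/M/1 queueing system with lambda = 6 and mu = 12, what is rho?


rho = lambda/mu
= 6/12
= 0.5000

0.5000


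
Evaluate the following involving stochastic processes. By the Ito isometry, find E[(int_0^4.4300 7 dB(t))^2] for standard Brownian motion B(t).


By Ito isometry: E[(int f dB)^2] = int f^2 dt
= 7^2 * 4.4300
= 49 * 4.4300 = 217.0700

217.0700


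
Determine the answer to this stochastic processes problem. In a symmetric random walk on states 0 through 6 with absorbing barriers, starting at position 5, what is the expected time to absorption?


For symmetric RW on 0,...,N with absorbing barriers, E(i) = i*(N-i)
E(5) = 5 * 1 = 5

5


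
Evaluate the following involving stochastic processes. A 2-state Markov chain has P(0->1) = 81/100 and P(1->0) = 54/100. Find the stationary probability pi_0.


Stationary distribution: pi_0 = p10/(p01+p10), pi_1 = p01/(p01+p10)
p01 = 0.8100, p10 = 0.5400
pi_0 = 0.4000

0.4000


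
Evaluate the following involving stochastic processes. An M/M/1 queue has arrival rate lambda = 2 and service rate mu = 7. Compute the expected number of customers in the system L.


rho = 2/7 = 0.2857
L = rho/(1-rho)
= 0.2857/0.7143
= 0.4000

0.4000


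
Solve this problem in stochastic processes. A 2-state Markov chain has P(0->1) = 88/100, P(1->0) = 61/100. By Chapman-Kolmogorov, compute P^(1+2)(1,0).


P^3 = P^1 * P^2
Computing via matrix multiplication of the transition matrix.
Entry (1,0) of P^3 = 0.4576

0.4576


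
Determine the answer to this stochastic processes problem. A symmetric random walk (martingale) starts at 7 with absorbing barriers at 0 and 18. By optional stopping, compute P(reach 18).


By optional stopping theorem: E(M at tau) = M(0) = 7
P(hit 18)*18 + P(hit 0)*0 = 7
P(hit 18) = (7 - 0)/(18 - 0) = 7/18 = 0.3889

0.3889


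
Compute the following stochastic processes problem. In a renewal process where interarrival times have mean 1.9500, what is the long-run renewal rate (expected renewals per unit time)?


Long-run renewal rate = 1/E(X)
= 1/1.9500
= 0.5128

0.5128


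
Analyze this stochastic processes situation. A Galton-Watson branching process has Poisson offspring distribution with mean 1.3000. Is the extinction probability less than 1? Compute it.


Since mu = 1.3000 > 1, extinction prob q < 1.
Solve s = exp(mu*(s-1)) iteratively.
q = 0.5770

0.5770


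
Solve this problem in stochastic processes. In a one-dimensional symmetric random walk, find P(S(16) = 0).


P(S(16) = 0) = C(16,8) / 4^8
= 12870 / 65536
= 0.1964

0.1964


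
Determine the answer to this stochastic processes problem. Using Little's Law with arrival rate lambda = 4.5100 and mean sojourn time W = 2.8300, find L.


Little's Law: L = lambda * W
= 4.5100 * 2.8300
= 12.7633

12.7633


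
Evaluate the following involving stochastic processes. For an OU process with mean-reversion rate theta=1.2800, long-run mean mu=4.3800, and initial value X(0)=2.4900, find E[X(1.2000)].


E[X(t)] = mu + (X(0) - mu)*exp(-theta*t)
= 4.3800 + (2.4900 - 4.3800)*exp(-1.2800*1.2000)
= 4.3800 + -1.8900 * 0.2152
= 3.9732

3.9732


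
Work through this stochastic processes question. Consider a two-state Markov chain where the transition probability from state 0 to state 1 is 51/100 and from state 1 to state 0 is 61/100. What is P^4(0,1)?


Computing P^4 by matrix multiplication.
P = [[0.4900, 0.5100], [0.6100, 0.3900]]
After raising P to the power 4:
P^4(0,1) = 0.4553

0.4553


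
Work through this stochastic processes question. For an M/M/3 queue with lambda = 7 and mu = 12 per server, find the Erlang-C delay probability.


a = lambda/mu = 0.5833
rho = a/c = 0.1944
Erlang-C formula applied:
C(c,a) = 0.0229

0.0229


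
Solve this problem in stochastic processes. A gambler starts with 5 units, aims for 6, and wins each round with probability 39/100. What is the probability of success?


Gambler's ruin formula:
r = q/p = 0.6100/0.3900 = 1.5641
P(win) = (1 - r^i)/(1 - r^N)
= (1 - 1.5641^5)/(1 - 1.5641^6)
= 0.6129

0.6129


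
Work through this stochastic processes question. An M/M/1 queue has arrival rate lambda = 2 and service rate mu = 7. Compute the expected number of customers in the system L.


rho = 2/7 = 0.2857
L = rho/(1-rho)
= 0.2857/0.7143
= 0.4000

0.4000


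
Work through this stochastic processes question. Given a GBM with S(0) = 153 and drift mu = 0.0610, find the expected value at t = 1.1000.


E[S(t)] = S(0) * exp(mu * t)
= 153 * exp(0.0610 * 1.1000)
= 153 * 1.0694
= 163.6186

163.6186


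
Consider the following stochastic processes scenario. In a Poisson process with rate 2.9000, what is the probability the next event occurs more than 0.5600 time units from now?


P(X > t) = exp(-lambda * t)
= exp(-2.9000 * 0.5600)
= exp(-1.6240) = 0.1971

0.1971


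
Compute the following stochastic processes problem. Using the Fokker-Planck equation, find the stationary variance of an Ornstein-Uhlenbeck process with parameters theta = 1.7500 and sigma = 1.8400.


Stationary variance = sigma^2 / (2*theta)
= 1.8400^2 / (2*1.7500)
= 3.3856 / 3.5000
= 0.9673

0.9673


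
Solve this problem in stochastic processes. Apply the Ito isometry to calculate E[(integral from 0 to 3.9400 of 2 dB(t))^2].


By Ito isometry: E[(int f dB)^2] = int f^2 dt
= 2^2 * 3.9400
= 4 * 3.9400 = 15.7600

15.7600


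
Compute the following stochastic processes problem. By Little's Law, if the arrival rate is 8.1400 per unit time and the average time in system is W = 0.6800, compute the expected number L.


Little's Law: L = lambda * W
= 8.1400 * 0.6800
= 5.5352

5.5352


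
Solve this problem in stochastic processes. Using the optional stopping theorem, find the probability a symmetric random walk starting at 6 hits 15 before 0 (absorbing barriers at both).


By optional stopping theorem: E(M at tau) = M(0) = 6
P(hit 15)*15 + P(hit 0)*0 = 6
P(hit 15) = (6 - 0)/(15 - 0) = 2/5 = 0.4000

0.4000


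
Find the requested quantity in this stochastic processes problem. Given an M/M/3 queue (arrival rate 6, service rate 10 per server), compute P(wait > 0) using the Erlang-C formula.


a = lambda/mu = 0.6000
rho = a/c = 0.2000
Erlang-C formula applied:
C(c,a) = 0.0247

0.0247
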